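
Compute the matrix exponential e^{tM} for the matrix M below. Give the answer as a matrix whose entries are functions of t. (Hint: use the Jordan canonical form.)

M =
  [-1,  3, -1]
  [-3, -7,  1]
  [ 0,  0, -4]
e^{tM} =
  [3*t*exp(-4*t) + exp(-4*t), 3*t*exp(-4*t), -t*exp(-4*t)]
  [-3*t*exp(-4*t), -3*t*exp(-4*t) + exp(-4*t), t*exp(-4*t)]
  [0, 0, exp(-4*t)]

Strategy: write M = P · J · P⁻¹ where J is a Jordan canonical form, so e^{tM} = P · e^{tJ} · P⁻¹, and e^{tJ} can be computed block-by-block.

M has Jordan form
J =
  [-4,  1,  0]
  [ 0, -4,  0]
  [ 0,  0, -4]
(up to reordering of blocks).

Per-block formulas:
  For a 1×1 block at λ = -4: exp(t · [-4]) = [e^(-4t)].
  For a 2×2 Jordan block J_2(-4): exp(t · J_2(-4)) = e^(-4t)·(I + t·N), where N is the 2×2 nilpotent shift.

After assembling e^{tJ} and conjugating by P, we get:

e^{tM} =
  [3*t*exp(-4*t) + exp(-4*t), 3*t*exp(-4*t), -t*exp(-4*t)]
  [-3*t*exp(-4*t), -3*t*exp(-4*t) + exp(-4*t), t*exp(-4*t)]
  [0, 0, exp(-4*t)]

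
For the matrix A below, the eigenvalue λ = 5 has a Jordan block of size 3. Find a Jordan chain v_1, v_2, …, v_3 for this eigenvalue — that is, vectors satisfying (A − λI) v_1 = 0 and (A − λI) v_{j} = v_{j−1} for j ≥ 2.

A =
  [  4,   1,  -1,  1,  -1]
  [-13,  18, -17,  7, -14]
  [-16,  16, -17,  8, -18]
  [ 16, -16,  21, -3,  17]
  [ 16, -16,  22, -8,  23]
A Jordan chain for λ = 5 of length 3:
v_1 = (4, 4, 0, 0, 0)ᵀ
v_2 = (-1, -13, -16, 16, 16)ᵀ
v_3 = (1, 0, 0, 0, 0)ᵀ

Let N = A − (5)·I. We want v_3 with N^3 v_3 = 0 but N^2 v_3 ≠ 0; then v_{j-1} := N · v_j for j = 3, …, 2.

Pick v_3 = (1, 0, 0, 0, 0)ᵀ.
Then v_2 = N · v_3 = (-1, -13, -16, 16, 16)ᵀ.
Then v_1 = N · v_2 = (4, 4, 0, 0, 0)ᵀ.

Sanity check: (A − (5)·I) v_1 = (0, 0, 0, 0, 0)ᵀ = 0. ✓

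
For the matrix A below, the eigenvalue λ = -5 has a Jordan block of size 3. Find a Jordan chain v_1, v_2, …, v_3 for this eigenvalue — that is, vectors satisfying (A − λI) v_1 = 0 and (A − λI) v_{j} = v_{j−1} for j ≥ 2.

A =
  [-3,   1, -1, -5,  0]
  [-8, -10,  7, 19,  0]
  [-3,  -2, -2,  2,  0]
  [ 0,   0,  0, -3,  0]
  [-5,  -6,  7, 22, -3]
A Jordan chain for λ = -5 of length 3:
v_1 = (-2, 6, 2, 0, 6)ᵀ
v_2 = (3, -13, -5, 0, -11)ᵀ
v_3 = (1, 1, 0, 0, 0)ᵀ

Let N = A − (-5)·I. We want v_3 with N^3 v_3 = 0 but N^2 v_3 ≠ 0; then v_{j-1} := N · v_j for j = 3, …, 2.

Pick v_3 = (1, 1, 0, 0, 0)ᵀ.
Then v_2 = N · v_3 = (3, -13, -5, 0, -11)ᵀ.
Then v_1 = N · v_2 = (-2, 6, 2, 0, 6)ᵀ.

Sanity check: (A − (-5)·I) v_1 = (0, 0, 0, 0, 0)ᵀ = 0. ✓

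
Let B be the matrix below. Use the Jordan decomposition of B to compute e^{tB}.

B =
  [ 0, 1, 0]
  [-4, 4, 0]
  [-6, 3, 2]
e^{tB} =
  [-2*t*exp(2*t) + exp(2*t), t*exp(2*t), 0]
  [-4*t*exp(2*t), 2*t*exp(2*t) + exp(2*t), 0]
  [-6*t*exp(2*t), 3*t*exp(2*t), exp(2*t)]

Strategy: write B = P · J · P⁻¹ where J is a Jordan canonical form, so e^{tB} = P · e^{tJ} · P⁻¹, and e^{tJ} can be computed block-by-block.

B has Jordan form
J =
  [2, 1, 0]
  [0, 2, 0]
  [0, 0, 2]
(up to reordering of blocks).

Per-block formulas:
  For a 1×1 block at λ = 2: exp(t · [2]) = [e^(2t)].
  For a 2×2 Jordan block J_2(2): exp(t · J_2(2)) = e^(2t)·(I + t·N), where N is the 2×2 nilpotent shift.

After assembling e^{tJ} and conjugating by P, we get:

e^{tB} =
  [-2*t*exp(2*t) + exp(2*t), t*exp(2*t), 0]
  [-4*t*exp(2*t), 2*t*exp(2*t) + exp(2*t), 0]
  [-6*t*exp(2*t), 3*t*exp(2*t), exp(2*t)]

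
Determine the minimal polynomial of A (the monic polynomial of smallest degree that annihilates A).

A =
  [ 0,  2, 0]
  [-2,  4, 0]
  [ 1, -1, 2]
x^2 - 4*x + 4

The characteristic polynomial is χ_A(x) = (x - 2)^3, so the eigenvalues are known. The minimal polynomial is
  m_A(x) = Π_λ (x − λ)^{k_λ}
where k_λ is the size of the *largest* Jordan block for λ (equivalently, the smallest k with (A − λI)^k v = 0 for every generalised eigenvector v of λ).

  λ = 2: largest Jordan block has size 2, contributing (x − 2)^2

So m_A(x) = (x - 2)^2 = x^2 - 4*x + 4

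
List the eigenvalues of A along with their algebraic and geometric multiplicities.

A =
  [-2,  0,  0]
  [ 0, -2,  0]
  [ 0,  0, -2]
λ = -2: alg = 3, geom = 3

Step 1 — factor the characteristic polynomial to read off the algebraic multiplicities:
  χ_A(x) = (x + 2)^3

Step 2 — compute geometric multiplicities via the rank-nullity identity g(λ) = n − rank(A − λI):
  rank(A − (-2)·I) = 0, so dim ker(A − (-2)·I) = n − 0 = 3

Summary:
  λ = -2: algebraic multiplicity = 3, geometric multiplicity = 3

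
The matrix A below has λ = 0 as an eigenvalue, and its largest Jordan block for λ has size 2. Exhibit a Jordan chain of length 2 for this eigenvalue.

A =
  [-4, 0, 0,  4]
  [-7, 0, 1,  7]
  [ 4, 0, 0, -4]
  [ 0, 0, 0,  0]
A Jordan chain for λ = 0 of length 2:
v_1 = (0, 1, 0, 0)ᵀ
v_2 = (0, 0, 1, 0)ᵀ

Let N = A − (0)·I. We want v_2 with N^2 v_2 = 0 but N^1 v_2 ≠ 0; then v_{j-1} := N · v_j for j = 2, …, 2.

Pick v_2 = (0, 0, 1, 0)ᵀ.
Then v_1 = N · v_2 = (0, 1, 0, 0)ᵀ.

Sanity check: (A − (0)·I) v_1 = (0, 0, 0, 0)ᵀ = 0. ✓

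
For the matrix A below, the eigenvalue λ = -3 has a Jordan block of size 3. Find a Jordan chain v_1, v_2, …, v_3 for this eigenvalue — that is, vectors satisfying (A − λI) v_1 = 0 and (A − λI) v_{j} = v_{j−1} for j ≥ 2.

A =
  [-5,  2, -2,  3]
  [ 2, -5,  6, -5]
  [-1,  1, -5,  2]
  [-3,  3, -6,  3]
A Jordan chain for λ = -3 of length 3:
v_1 = (1, 1, 0, 0)ᵀ
v_2 = (-2, 2, -1, -3)ᵀ
v_3 = (1, 0, 0, 0)ᵀ

Let N = A − (-3)·I. We want v_3 with N^3 v_3 = 0 but N^2 v_3 ≠ 0; then v_{j-1} := N · v_j for j = 3, …, 2.

Pick v_3 = (1, 0, 0, 0)ᵀ.
Then v_2 = N · v_3 = (-2, 2, -1, -3)ᵀ.
Then v_1 = N · v_2 = (1, 1, 0, 0)ᵀ.

Sanity check: (A − (-3)·I) v_1 = (0, 0, 0, 0)ᵀ = 0. ✓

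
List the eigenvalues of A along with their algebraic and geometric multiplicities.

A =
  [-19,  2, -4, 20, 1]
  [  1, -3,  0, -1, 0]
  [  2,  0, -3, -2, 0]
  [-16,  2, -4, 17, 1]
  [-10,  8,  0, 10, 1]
λ = -3: alg = 3, geom = 2; λ = 1: alg = 2, geom = 1

Step 1 — factor the characteristic polynomial to read off the algebraic multiplicities:
  χ_A(x) = (x - 1)^2*(x + 3)^3

Step 2 — compute geometric multiplicities via the rank-nullity identity g(λ) = n − rank(A − λI):
  rank(A − (-3)·I) = 3, so dim ker(A − (-3)·I) = n − 3 = 2
  rank(A − (1)·I) = 4, so dim ker(A − (1)·I) = n − 4 = 1

Summary:
  λ = -3: algebraic multiplicity = 3, geometric multiplicity = 2
  λ = 1: algebraic multiplicity = 2, geometric multiplicity = 1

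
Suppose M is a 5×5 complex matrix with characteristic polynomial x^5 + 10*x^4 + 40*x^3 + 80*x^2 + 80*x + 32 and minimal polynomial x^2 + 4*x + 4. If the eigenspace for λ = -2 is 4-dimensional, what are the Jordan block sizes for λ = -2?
Block sizes for λ = -2: [2, 1, 1, 1]

Step 1 — from the characteristic polynomial, algebraic multiplicity of λ = -2 is 5. From dim ker(M − (-2)·I) = 4, there are exactly 4 Jordan blocks for λ = -2.
Step 2 — from the minimal polynomial, the factor (x + 2)^2 tells us the largest block for λ = -2 has size 2.
Step 3 — with total size 5, 4 blocks, and largest block 2, the block sizes (in nonincreasing order) are [2, 1, 1, 1].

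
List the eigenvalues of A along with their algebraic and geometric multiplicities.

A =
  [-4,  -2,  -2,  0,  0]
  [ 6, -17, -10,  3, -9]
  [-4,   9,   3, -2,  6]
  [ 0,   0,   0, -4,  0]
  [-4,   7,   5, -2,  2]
λ = -4: alg = 5, geom = 3

Step 1 — factor the characteristic polynomial to read off the algebraic multiplicities:
  χ_A(x) = (x + 4)^5

Step 2 — compute geometric multiplicities via the rank-nullity identity g(λ) = n − rank(A − λI):
  rank(A − (-4)·I) = 2, so dim ker(A − (-4)·I) = n − 2 = 3

Summary:
  λ = -4: algebraic multiplicity = 5, geometric multiplicity = 3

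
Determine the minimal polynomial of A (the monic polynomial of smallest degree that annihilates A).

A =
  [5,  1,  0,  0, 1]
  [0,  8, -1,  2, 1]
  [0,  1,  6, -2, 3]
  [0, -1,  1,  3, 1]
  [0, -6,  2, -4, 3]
x^3 - 15*x^2 + 75*x - 125

The characteristic polynomial is χ_A(x) = (x - 5)^5, so the eigenvalues are known. The minimal polynomial is
  m_A(x) = Π_λ (x − λ)^{k_λ}
where k_λ is the size of the *largest* Jordan block for λ (equivalently, the smallest k with (A − λI)^k v = 0 for every generalised eigenvector v of λ).

  λ = 5: largest Jordan block has size 3, contributing (x − 5)^3

So m_A(x) = (x - 5)^3 = x^3 - 15*x^2 + 75*x - 125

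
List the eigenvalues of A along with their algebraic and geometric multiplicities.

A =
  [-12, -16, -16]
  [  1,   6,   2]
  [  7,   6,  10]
λ = -4: alg = 1, geom = 1; λ = 4: alg = 2, geom = 1

Step 1 — factor the characteristic polynomial to read off the algebraic multiplicities:
  χ_A(x) = (x - 4)^2*(x + 4)

Step 2 — compute geometric multiplicities via the rank-nullity identity g(λ) = n − rank(A − λI):
  rank(A − (-4)·I) = 2, so dim ker(A − (-4)·I) = n − 2 = 1
  rank(A − (4)·I) = 2, so dim ker(A − (4)·I) = n − 2 = 1

Summary:
  λ = -4: algebraic multiplicity = 1, geometric multiplicity = 1
  λ = 4: algebraic multiplicity = 2, geometric multiplicity = 1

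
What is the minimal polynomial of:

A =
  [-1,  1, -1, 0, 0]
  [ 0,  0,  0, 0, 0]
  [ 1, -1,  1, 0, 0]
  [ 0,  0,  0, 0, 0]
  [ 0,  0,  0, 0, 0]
x^2

The characteristic polynomial is χ_A(x) = x^5, so the eigenvalues are known. The minimal polynomial is
  m_A(x) = Π_λ (x − λ)^{k_λ}
where k_λ is the size of the *largest* Jordan block for λ (equivalently, the smallest k with (A − λI)^k v = 0 for every generalised eigenvector v of λ).

  λ = 0: largest Jordan block has size 2, contributing (x − 0)^2

So m_A(x) = x^2 = x^2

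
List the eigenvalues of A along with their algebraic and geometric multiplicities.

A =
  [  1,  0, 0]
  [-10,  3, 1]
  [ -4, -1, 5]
λ = 1: alg = 1, geom = 1; λ = 4: alg = 2, geom = 1

Step 1 — factor the characteristic polynomial to read off the algebraic multiplicities:
  χ_A(x) = (x - 4)^2*(x - 1)

Step 2 — compute geometric multiplicities via the rank-nullity identity g(λ) = n − rank(A − λI):
  rank(A − (1)·I) = 2, so dim ker(A − (1)·I) = n − 2 = 1
  rank(A − (4)·I) = 2, so dim ker(A − (4)·I) = n − 2 = 1

Summary:
  λ = 1: algebraic multiplicity = 1, geometric multiplicity = 1
  λ = 4: algebraic multiplicity = 2, geometric multiplicity = 1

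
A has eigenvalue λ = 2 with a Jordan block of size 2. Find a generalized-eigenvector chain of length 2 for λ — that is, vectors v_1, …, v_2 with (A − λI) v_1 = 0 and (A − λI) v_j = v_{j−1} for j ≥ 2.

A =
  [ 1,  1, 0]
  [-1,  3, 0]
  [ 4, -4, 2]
A Jordan chain for λ = 2 of length 2:
v_1 = (-1, -1, 4)ᵀ
v_2 = (1, 0, 0)ᵀ

Let N = A − (2)·I. We want v_2 with N^2 v_2 = 0 but N^1 v_2 ≠ 0; then v_{j-1} := N · v_j for j = 2, …, 2.

Pick v_2 = (1, 0, 0)ᵀ.
Then v_1 = N · v_2 = (-1, -1, 4)ᵀ.

Sanity check: (A − (2)·I) v_1 = (0, 0, 0)ᵀ = 0. ✓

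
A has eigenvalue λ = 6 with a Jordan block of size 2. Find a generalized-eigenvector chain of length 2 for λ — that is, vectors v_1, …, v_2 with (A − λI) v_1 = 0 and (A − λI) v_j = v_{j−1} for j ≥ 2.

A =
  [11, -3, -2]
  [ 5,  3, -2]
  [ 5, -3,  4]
A Jordan chain for λ = 6 of length 2:
v_1 = (5, 5, 5)ᵀ
v_2 = (1, 0, 0)ᵀ

Let N = A − (6)·I. We want v_2 with N^2 v_2 = 0 but N^1 v_2 ≠ 0; then v_{j-1} := N · v_j for j = 2, …, 2.

Pick v_2 = (1, 0, 0)ᵀ.
Then v_1 = N · v_2 = (5, 5, 5)ᵀ.

Sanity check: (A − (6)·I) v_1 = (0, 0, 0)ᵀ = 0. ✓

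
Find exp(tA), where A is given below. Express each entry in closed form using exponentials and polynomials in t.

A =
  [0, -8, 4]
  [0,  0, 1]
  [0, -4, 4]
e^{tA} =
  [1, 4 - 4*exp(2*t), 2*exp(2*t) - 2]
  [0, -2*t*exp(2*t) + exp(2*t), t*exp(2*t)]
  [0, -4*t*exp(2*t), 2*t*exp(2*t) + exp(2*t)]

Strategy: write A = P · J · P⁻¹ where J is a Jordan canonical form, so e^{tA} = P · e^{tJ} · P⁻¹, and e^{tJ} can be computed block-by-block.

A has Jordan form
J =
  [0, 0, 0]
  [0, 2, 1]
  [0, 0, 2]
(up to reordering of blocks).

Per-block formulas:
  For a 2×2 Jordan block J_2(2): exp(t · J_2(2)) = e^(2t)·(I + t·N), where N is the 2×2 nilpotent shift.
  For a 1×1 block at λ = 0: exp(t · [0]) = [e^(0t)].

After assembling e^{tJ} and conjugating by P, we get:

e^{tA} =
  [1, 4 - 4*exp(2*t), 2*exp(2*t) - 2]
  [0, -2*t*exp(2*t) + exp(2*t), t*exp(2*t)]
  [0, -4*t*exp(2*t), 2*t*exp(2*t) + exp(2*t)]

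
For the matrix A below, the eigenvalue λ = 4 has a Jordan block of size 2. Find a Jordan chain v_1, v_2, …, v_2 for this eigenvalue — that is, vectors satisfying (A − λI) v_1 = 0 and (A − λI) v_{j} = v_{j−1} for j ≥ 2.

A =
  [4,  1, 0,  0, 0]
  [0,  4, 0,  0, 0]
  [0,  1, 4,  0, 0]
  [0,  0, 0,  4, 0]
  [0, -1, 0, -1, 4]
A Jordan chain for λ = 4 of length 2:
v_1 = (1, 0, 1, 0, -1)ᵀ
v_2 = (0, 1, 0, 0, 0)ᵀ

Let N = A − (4)·I. We want v_2 with N^2 v_2 = 0 but N^1 v_2 ≠ 0; then v_{j-1} := N · v_j for j = 2, …, 2.

Pick v_2 = (0, 1, 0, 0, 0)ᵀ.
Then v_1 = N · v_2 = (1, 0, 1, 0, -1)ᵀ.

Sanity check: (A − (4)·I) v_1 = (0, 0, 0, 0, 0)ᵀ = 0. ✓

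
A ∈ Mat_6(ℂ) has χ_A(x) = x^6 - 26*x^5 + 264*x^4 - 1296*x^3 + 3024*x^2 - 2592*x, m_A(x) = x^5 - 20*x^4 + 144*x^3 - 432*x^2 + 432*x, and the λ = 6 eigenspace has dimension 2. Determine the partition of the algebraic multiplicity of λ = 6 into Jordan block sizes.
Block sizes for λ = 6: [3, 1]

Step 1 — from the characteristic polynomial, algebraic multiplicity of λ = 6 is 4. From dim ker(A − (6)·I) = 2, there are exactly 2 Jordan blocks for λ = 6.
Step 2 — from the minimal polynomial, the factor (x − 6)^3 tells us the largest block for λ = 6 has size 3.
Step 3 — with total size 4, 2 blocks, and largest block 3, the block sizes (in nonincreasing order) are [3, 1].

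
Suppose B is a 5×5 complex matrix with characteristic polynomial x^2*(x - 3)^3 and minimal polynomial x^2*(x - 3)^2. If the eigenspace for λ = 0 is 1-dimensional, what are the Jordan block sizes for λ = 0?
Block sizes for λ = 0: [2]

Step 1 — from the characteristic polynomial, algebraic multiplicity of λ = 0 is 2. From dim ker(B − (0)·I) = 1, there are exactly 1 Jordan blocks for λ = 0.
Step 2 — from the minimal polynomial, the factor (x − 0)^2 tells us the largest block for λ = 0 has size 2.
Step 3 — with total size 2, 1 blocks, and largest block 2, the block sizes (in nonincreasing order) are [2].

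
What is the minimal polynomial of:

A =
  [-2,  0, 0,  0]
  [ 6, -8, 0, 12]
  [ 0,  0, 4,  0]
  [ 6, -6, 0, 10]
x^2 - 2*x - 8

The characteristic polynomial is χ_A(x) = (x - 4)^2*(x + 2)^2, so the eigenvalues are known. The minimal polynomial is
  m_A(x) = Π_λ (x − λ)^{k_λ}
where k_λ is the size of the *largest* Jordan block for λ (equivalently, the smallest k with (A − λI)^k v = 0 for every generalised eigenvector v of λ).

  λ = -2: largest Jordan block has size 1, contributing (x + 2)
  λ = 4: largest Jordan block has size 1, contributing (x − 4)

So m_A(x) = (x - 4)*(x + 2) = x^2 - 2*x - 8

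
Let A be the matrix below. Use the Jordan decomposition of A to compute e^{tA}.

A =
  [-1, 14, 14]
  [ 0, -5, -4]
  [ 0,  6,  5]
e^{tA} =
  [exp(-t), 7*exp(t) - 7*exp(-t), 7*exp(t) - 7*exp(-t)]
  [0, -2*exp(t) + 3*exp(-t), -2*exp(t) + 2*exp(-t)]
  [0, 3*exp(t) - 3*exp(-t), 3*exp(t) - 2*exp(-t)]

Strategy: write A = P · J · P⁻¹ where J is a Jordan canonical form, so e^{tA} = P · e^{tJ} · P⁻¹, and e^{tJ} can be computed block-by-block.

A has Jordan form
J =
  [-1,  0, 0]
  [ 0, -1, 0]
  [ 0,  0, 1]
(up to reordering of blocks).

Per-block formulas:
  For a 1×1 block at λ = 1: exp(t · [1]) = [e^(1t)].
  For a 1×1 block at λ = -1: exp(t · [-1]) = [e^(-1t)].

After assembling e^{tJ} and conjugating by P, we get:

e^{tA} =
  [exp(-t), 7*exp(t) - 7*exp(-t), 7*exp(t) - 7*exp(-t)]
  [0, -2*exp(t) + 3*exp(-t), -2*exp(t) + 2*exp(-t)]
  [0, 3*exp(t) - 3*exp(-t), 3*exp(t) - 2*exp(-t)]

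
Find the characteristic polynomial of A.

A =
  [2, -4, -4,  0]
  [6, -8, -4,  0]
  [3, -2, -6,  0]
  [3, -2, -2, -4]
x^4 + 16*x^3 + 96*x^2 + 256*x + 256

Expanding det(x·I − A) (e.g. by cofactor expansion or by noting that A is similar to its Jordan form J, which has the same characteristic polynomial as A) gives
  χ_A(x) = x^4 + 16*x^3 + 96*x^2 + 256*x + 256
which factors as (x + 4)^4. The eigenvalues (with algebraic multiplicities) are λ = -4 with multiplicity 4.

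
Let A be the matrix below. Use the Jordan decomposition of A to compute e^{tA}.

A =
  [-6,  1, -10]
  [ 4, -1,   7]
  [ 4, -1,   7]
e^{tA} =
  [1 - 6*t, 3*t^2/2 + t, -3*t^2/2 - 10*t]
  [4*t, -t^2 - t + 1, t^2 + 7*t]
  [4*t, -t^2 - t, t^2 + 7*t + 1]

Strategy: write A = P · J · P⁻¹ where J is a Jordan canonical form, so e^{tA} = P · e^{tJ} · P⁻¹, and e^{tJ} can be computed block-by-block.

A has Jordan form
J =
  [0, 1, 0]
  [0, 0, 1]
  [0, 0, 0]
(up to reordering of blocks).

Per-block formulas:
  For a 3×3 Jordan block J_3(0): exp(t · J_3(0)) = e^(0t)·(I + t·N + (t^2/2)·N^2), where N is the 3×3 nilpotent shift.

After assembling e^{tJ} and conjugating by P, we get:

e^{tA} =
  [1 - 6*t, 3*t^2/2 + t, -3*t^2/2 - 10*t]
  [4*t, -t^2 - t + 1, t^2 + 7*t]
  [4*t, -t^2 - t, t^2 + 7*t + 1]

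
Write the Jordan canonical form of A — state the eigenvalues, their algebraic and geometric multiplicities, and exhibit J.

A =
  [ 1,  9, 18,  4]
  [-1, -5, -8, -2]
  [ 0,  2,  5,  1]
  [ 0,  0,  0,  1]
J_2(0) ⊕ J_2(1)

The characteristic polynomial is
  det(x·I − A) = x^4 - 2*x^3 + x^2 = x^2*(x - 1)^2

Eigenvalues and multiplicities (the geometric multiplicity of λ is n − rank(A − λI), which equals the number of Jordan blocks for λ):
  λ = 0: algebraic multiplicity = 2, geometric multiplicity = 1
  λ = 1: algebraic multiplicity = 2, geometric multiplicity = 1

Determining the block sizes for each eigenvalue:
  λ = 0: one block (gm = 1), so the single block has size am = 2 → block sizes [2]
  λ = 1: one block (gm = 1), so the single block has size am = 2 → block sizes [2]

Assembling the blocks gives a Jordan form
J =
  [0, 1, 0, 0]
  [0, 0, 0, 0]
  [0, 0, 1, 1]
  [0, 0, 0, 1]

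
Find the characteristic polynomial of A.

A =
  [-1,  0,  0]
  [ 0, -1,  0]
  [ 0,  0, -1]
x^3 + 3*x^2 + 3*x + 1

Expanding det(x·I − A) (e.g. by cofactor expansion or by noting that A is similar to its Jordan form J, which has the same characteristic polynomial as A) gives
  χ_A(x) = x^3 + 3*x^2 + 3*x + 1
which factors as (x + 1)^3. The eigenvalues (with algebraic multiplicities) are λ = -1 with multiplicity 3.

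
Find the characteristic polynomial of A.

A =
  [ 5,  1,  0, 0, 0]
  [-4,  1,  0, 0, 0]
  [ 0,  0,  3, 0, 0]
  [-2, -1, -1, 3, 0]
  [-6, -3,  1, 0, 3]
x^5 - 15*x^4 + 90*x^3 - 270*x^2 + 405*x - 243

Expanding det(x·I − A) (e.g. by cofactor expansion or by noting that A is similar to its Jordan form J, which has the same characteristic polynomial as A) gives
  χ_A(x) = x^5 - 15*x^4 + 90*x^3 - 270*x^2 + 405*x - 243
which factors as (x - 3)^5. The eigenvalues (with algebraic multiplicities) are λ = 3 with multiplicity 5.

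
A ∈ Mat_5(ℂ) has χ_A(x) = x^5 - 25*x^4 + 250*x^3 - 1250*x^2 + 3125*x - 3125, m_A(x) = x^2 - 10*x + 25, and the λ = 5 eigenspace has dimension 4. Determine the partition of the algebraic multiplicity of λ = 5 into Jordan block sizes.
Block sizes for λ = 5: [2, 1, 1, 1]

Step 1 — from the characteristic polynomial, algebraic multiplicity of λ = 5 is 5. From dim ker(A − (5)·I) = 4, there are exactly 4 Jordan blocks for λ = 5.
Step 2 — from the minimal polynomial, the factor (x − 5)^2 tells us the largest block for λ = 5 has size 2.
Step 3 — with total size 5, 4 blocks, and largest block 2, the block sizes (in nonincreasing order) are [2, 1, 1, 1].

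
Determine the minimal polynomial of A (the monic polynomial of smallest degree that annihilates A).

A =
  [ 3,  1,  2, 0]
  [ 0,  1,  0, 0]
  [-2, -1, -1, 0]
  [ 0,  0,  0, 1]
x^2 - 2*x + 1

The characteristic polynomial is χ_A(x) = (x - 1)^4, so the eigenvalues are known. The minimal polynomial is
  m_A(x) = Π_λ (x − λ)^{k_λ}
where k_λ is the size of the *largest* Jordan block for λ (equivalently, the smallest k with (A − λI)^k v = 0 for every generalised eigenvector v of λ).

  λ = 1: largest Jordan block has size 2, contributing (x − 1)^2

So m_A(x) = (x - 1)^2 = x^2 - 2*x + 1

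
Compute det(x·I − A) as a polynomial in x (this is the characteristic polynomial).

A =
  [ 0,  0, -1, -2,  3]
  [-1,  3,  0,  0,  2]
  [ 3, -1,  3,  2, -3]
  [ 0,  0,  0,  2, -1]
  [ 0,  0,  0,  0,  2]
x^5 - 10*x^4 + 40*x^3 - 80*x^2 + 80*x - 32

Expanding det(x·I − A) (e.g. by cofactor expansion or by noting that A is similar to its Jordan form J, which has the same characteristic polynomial as A) gives
  χ_A(x) = x^5 - 10*x^4 + 40*x^3 - 80*x^2 + 80*x - 32
which factors as (x - 2)^5. The eigenvalues (with algebraic multiplicities) are λ = 2 with multiplicity 5.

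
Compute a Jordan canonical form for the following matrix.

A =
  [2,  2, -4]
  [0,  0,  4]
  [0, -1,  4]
J_2(2) ⊕ J_1(2)

The characteristic polynomial is
  det(x·I − A) = x^3 - 6*x^2 + 12*x - 8 = (x - 2)^3

Eigenvalues and multiplicities (the geometric multiplicity of λ is n − rank(A − λI), which equals the number of Jordan blocks for λ):
  λ = 2: algebraic multiplicity = 3, geometric multiplicity = 2

Determining the block sizes for each eigenvalue:
  λ = 2: 2 blocks summing to 3 forces exactly one block of size 2 and the rest size 1 → block sizes [2, 1]

Assembling the blocks gives a Jordan form
J =
  [2, 1, 0]
  [0, 2, 0]
  [0, 0, 2]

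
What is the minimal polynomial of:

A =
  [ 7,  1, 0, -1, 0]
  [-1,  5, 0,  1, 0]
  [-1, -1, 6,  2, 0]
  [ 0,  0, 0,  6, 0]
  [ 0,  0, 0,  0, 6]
x^2 - 12*x + 36

The characteristic polynomial is χ_A(x) = (x - 6)^5, so the eigenvalues are known. The minimal polynomial is
  m_A(x) = Π_λ (x − λ)^{k_λ}
where k_λ is the size of the *largest* Jordan block for λ (equivalently, the smallest k with (A − λI)^k v = 0 for every generalised eigenvector v of λ).

  λ = 6: largest Jordan block has size 2, contributing (x − 6)^2

So m_A(x) = (x - 6)^2 = x^2 - 12*x + 36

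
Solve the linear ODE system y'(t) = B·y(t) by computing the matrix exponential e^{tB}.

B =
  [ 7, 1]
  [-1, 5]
e^{tB} =
  [t*exp(6*t) + exp(6*t), t*exp(6*t)]
  [-t*exp(6*t), -t*exp(6*t) + exp(6*t)]

Strategy: write B = P · J · P⁻¹ where J is a Jordan canonical form, so e^{tB} = P · e^{tJ} · P⁻¹, and e^{tJ} can be computed block-by-block.

B has Jordan form
J =
  [6, 1]
  [0, 6]
(up to reordering of blocks).

Per-block formulas:
  For a 2×2 Jordan block J_2(6): exp(t · J_2(6)) = e^(6t)·(I + t·N), where N is the 2×2 nilpotent shift.

After assembling e^{tJ} and conjugating by P, we get:

e^{tB} =
  [t*exp(6*t) + exp(6*t), t*exp(6*t)]
  [-t*exp(6*t), -t*exp(6*t) + exp(6*t)]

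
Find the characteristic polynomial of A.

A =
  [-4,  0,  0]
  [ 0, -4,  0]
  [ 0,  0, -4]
x^3 + 12*x^2 + 48*x + 64

Expanding det(x·I − A) (e.g. by cofactor expansion or by noting that A is similar to its Jordan form J, which has the same characteristic polynomial as A) gives
  χ_A(x) = x^3 + 12*x^2 + 48*x + 64
which factors as (x + 4)^3. The eigenvalues (with algebraic multiplicities) are λ = -4 with multiplicity 3.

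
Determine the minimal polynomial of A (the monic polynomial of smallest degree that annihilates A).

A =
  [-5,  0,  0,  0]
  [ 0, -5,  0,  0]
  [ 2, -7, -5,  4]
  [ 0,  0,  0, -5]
x^2 + 10*x + 25

The characteristic polynomial is χ_A(x) = (x + 5)^4, so the eigenvalues are known. The minimal polynomial is
  m_A(x) = Π_λ (x − λ)^{k_λ}
where k_λ is the size of the *largest* Jordan block for λ (equivalently, the smallest k with (A − λI)^k v = 0 for every generalised eigenvector v of λ).

  λ = -5: largest Jordan block has size 2, contributing (x + 5)^2

So m_A(x) = (x + 5)^2 = x^2 + 10*x + 25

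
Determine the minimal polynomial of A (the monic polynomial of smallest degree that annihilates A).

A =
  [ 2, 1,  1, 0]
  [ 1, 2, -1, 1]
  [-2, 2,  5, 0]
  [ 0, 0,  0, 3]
x^3 - 9*x^2 + 27*x - 27

The characteristic polynomial is χ_A(x) = (x - 3)^4, so the eigenvalues are known. The minimal polynomial is
  m_A(x) = Π_λ (x − λ)^{k_λ}
where k_λ is the size of the *largest* Jordan block for λ (equivalently, the smallest k with (A − λI)^k v = 0 for every generalised eigenvector v of λ).

  λ = 3: largest Jordan block has size 3, contributing (x − 3)^3

So m_A(x) = (x - 3)^3 = x^3 - 9*x^2 + 27*x - 27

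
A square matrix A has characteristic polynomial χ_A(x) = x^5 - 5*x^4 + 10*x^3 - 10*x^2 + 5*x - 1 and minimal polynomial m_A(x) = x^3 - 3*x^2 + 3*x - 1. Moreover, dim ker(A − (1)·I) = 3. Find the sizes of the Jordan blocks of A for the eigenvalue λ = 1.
Block sizes for λ = 1: [3, 1, 1]

Step 1 — from the characteristic polynomial, algebraic multiplicity of λ = 1 is 5. From dim ker(A − (1)·I) = 3, there are exactly 3 Jordan blocks for λ = 1.
Step 2 — from the minimal polynomial, the factor (x − 1)^3 tells us the largest block for λ = 1 has size 3.
Step 3 — with total size 5, 3 blocks, and largest block 3, the block sizes (in nonincreasing order) are [3, 1, 1].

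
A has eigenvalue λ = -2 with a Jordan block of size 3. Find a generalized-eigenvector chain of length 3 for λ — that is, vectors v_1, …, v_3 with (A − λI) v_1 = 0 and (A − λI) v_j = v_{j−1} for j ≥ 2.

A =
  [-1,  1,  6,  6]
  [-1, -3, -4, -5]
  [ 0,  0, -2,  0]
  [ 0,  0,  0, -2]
A Jordan chain for λ = -2 of length 3:
v_1 = (2, -2, 0, 0)ᵀ
v_2 = (6, -4, 0, 0)ᵀ
v_3 = (0, 0, 1, 0)ᵀ

Let N = A − (-2)·I. We want v_3 with N^3 v_3 = 0 but N^2 v_3 ≠ 0; then v_{j-1} := N · v_j for j = 3, …, 2.

Pick v_3 = (0, 0, 1, 0)ᵀ.
Then v_2 = N · v_3 = (6, -4, 0, 0)ᵀ.
Then v_1 = N · v_2 = (2, -2, 0, 0)ᵀ.

Sanity check: (A − (-2)·I) v_1 = (0, 0, 0, 0)ᵀ = 0. ✓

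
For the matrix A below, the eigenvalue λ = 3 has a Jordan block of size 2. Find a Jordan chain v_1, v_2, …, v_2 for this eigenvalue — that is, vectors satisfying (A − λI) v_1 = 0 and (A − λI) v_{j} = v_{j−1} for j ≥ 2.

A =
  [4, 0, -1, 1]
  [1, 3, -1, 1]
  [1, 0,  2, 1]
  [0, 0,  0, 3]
A Jordan chain for λ = 3 of length 2:
v_1 = (1, 1, 1, 0)ᵀ
v_2 = (1, 0, 0, 0)ᵀ

Let N = A − (3)·I. We want v_2 with N^2 v_2 = 0 but N^1 v_2 ≠ 0; then v_{j-1} := N · v_j for j = 2, …, 2.

Pick v_2 = (1, 0, 0, 0)ᵀ.
Then v_1 = N · v_2 = (1, 1, 1, 0)ᵀ.

Sanity check: (A − (3)·I) v_1 = (0, 0, 0, 0)ᵀ = 0. ✓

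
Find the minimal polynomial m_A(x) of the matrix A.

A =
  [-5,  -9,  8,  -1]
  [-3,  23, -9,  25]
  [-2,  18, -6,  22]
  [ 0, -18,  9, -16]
x^4 + 4*x^3 - 12*x^2 - 32*x + 64

The characteristic polynomial is χ_A(x) = (x - 2)^2*(x + 4)^2, so the eigenvalues are known. The minimal polynomial is
  m_A(x) = Π_λ (x − λ)^{k_λ}
where k_λ is the size of the *largest* Jordan block for λ (equivalently, the smallest k with (A − λI)^k v = 0 for every generalised eigenvector v of λ).

  λ = -4: largest Jordan block has size 2, contributing (x + 4)^2
  λ = 2: largest Jordan block has size 2, contributing (x − 2)^2

So m_A(x) = (x - 2)^2*(x + 4)^2 = x^4 + 4*x^3 - 12*x^2 - 32*x + 64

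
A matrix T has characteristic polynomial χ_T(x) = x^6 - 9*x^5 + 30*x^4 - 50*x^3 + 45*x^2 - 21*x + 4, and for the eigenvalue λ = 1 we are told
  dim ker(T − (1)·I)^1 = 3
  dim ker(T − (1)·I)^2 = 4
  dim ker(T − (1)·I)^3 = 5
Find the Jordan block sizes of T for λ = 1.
Block sizes for λ = 1: [3, 1, 1]

From the dimensions of kernels of powers, the number of Jordan blocks of size at least j is d_j − d_{j−1} where d_j = dim ker(N^j) (with d_0 = 0). Computing the differences gives [3, 1, 1].
The number of blocks of size exactly k is (#blocks of size ≥ k) − (#blocks of size ≥ k + 1), so the partition is: 2 block(s) of size 1, 1 block(s) of size 3.
In nonincreasing order the block sizes are [3, 1, 1].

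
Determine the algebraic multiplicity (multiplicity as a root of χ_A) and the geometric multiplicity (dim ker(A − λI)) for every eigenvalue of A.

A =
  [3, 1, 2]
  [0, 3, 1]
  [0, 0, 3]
λ = 3: alg = 3, geom = 1

Step 1 — factor the characteristic polynomial to read off the algebraic multiplicities:
  χ_A(x) = (x - 3)^3

Step 2 — compute geometric multiplicities via the rank-nullity identity g(λ) = n − rank(A − λI):
  rank(A − (3)·I) = 2, so dim ker(A − (3)·I) = n − 2 = 1

Summary:
  λ = 3: algebraic multiplicity = 3, geometric multiplicity = 1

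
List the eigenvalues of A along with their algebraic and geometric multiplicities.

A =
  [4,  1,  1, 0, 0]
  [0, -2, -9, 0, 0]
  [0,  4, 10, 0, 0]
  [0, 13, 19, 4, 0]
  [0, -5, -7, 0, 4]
λ = 4: alg = 5, geom = 3

Step 1 — factor the characteristic polynomial to read off the algebraic multiplicities:
  χ_A(x) = (x - 4)^5

Step 2 — compute geometric multiplicities via the rank-nullity identity g(λ) = n − rank(A − λI):
  rank(A − (4)·I) = 2, so dim ker(A − (4)·I) = n − 2 = 3

Summary:
  λ = 4: algebraic multiplicity = 5, geometric multiplicity = 3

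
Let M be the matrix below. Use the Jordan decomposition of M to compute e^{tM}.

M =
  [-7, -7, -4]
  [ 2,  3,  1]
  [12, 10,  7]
e^{tM} =
  [t^2*exp(t) - 8*t*exp(t) + exp(t), t^2*exp(t) - 7*t*exp(t), t^2*exp(t)/2 - 4*t*exp(t)]
  [2*t*exp(t), 2*t*exp(t) + exp(t), t*exp(t)]
  [-2*t^2*exp(t) + 12*t*exp(t), -2*t^2*exp(t) + 10*t*exp(t), -t^2*exp(t) + 6*t*exp(t) + exp(t)]

Strategy: write M = P · J · P⁻¹ where J is a Jordan canonical form, so e^{tM} = P · e^{tJ} · P⁻¹, and e^{tJ} can be computed block-by-block.

M has Jordan form
J =
  [1, 1, 0]
  [0, 1, 1]
  [0, 0, 1]
(up to reordering of blocks).

Per-block formulas:
  For a 3×3 Jordan block J_3(1): exp(t · J_3(1)) = e^(1t)·(I + t·N + (t^2/2)·N^2), where N is the 3×3 nilpotent shift.

After assembling e^{tJ} and conjugating by P, we get:

e^{tM} =
  [t^2*exp(t) - 8*t*exp(t) + exp(t), t^2*exp(t) - 7*t*exp(t), t^2*exp(t)/2 - 4*t*exp(t)]
  [2*t*exp(t), 2*t*exp(t) + exp(t), t*exp(t)]
  [-2*t^2*exp(t) + 12*t*exp(t), -2*t^2*exp(t) + 10*t*exp(t), -t^2*exp(t) + 6*t*exp(t) + exp(t)]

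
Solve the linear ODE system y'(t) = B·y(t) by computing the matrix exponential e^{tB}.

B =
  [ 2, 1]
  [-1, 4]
e^{tB} =
  [-t*exp(3*t) + exp(3*t), t*exp(3*t)]
  [-t*exp(3*t), t*exp(3*t) + exp(3*t)]

Strategy: write B = P · J · P⁻¹ where J is a Jordan canonical form, so e^{tB} = P · e^{tJ} · P⁻¹, and e^{tJ} can be computed block-by-block.

B has Jordan form
J =
  [3, 1]
  [0, 3]
(up to reordering of blocks).

Per-block formulas:
  For a 2×2 Jordan block J_2(3): exp(t · J_2(3)) = e^(3t)·(I + t·N), where N is the 2×2 nilpotent shift.

After assembling e^{tJ} and conjugating by P, we get:

e^{tB} =
  [-t*exp(3*t) + exp(3*t), t*exp(3*t)]
  [-t*exp(3*t), t*exp(3*t) + exp(3*t)]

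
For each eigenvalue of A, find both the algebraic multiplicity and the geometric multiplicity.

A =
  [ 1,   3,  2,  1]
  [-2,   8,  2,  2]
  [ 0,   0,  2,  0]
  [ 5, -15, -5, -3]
λ = 2: alg = 4, geom = 2

Step 1 — factor the characteristic polynomial to read off the algebraic multiplicities:
  χ_A(x) = (x - 2)^4

Step 2 — compute geometric multiplicities via the rank-nullity identity g(λ) = n − rank(A − λI):
  rank(A − (2)·I) = 2, so dim ker(A − (2)·I) = n − 2 = 2

Summary:
  λ = 2: algebraic multiplicity = 4, geometric multiplicity = 2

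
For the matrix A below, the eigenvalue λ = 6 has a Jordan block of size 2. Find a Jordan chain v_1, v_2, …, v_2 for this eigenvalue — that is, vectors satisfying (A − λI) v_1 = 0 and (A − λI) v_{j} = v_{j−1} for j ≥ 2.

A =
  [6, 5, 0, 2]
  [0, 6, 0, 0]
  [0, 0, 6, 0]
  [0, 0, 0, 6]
A Jordan chain for λ = 6 of length 2:
v_1 = (5, 0, 0, 0)ᵀ
v_2 = (0, 1, 0, 0)ᵀ

Let N = A − (6)·I. We want v_2 with N^2 v_2 = 0 but N^1 v_2 ≠ 0; then v_{j-1} := N · v_j for j = 2, …, 2.

Pick v_2 = (0, 1, 0, 0)ᵀ.
Then v_1 = N · v_2 = (5, 0, 0, 0)ᵀ.

Sanity check: (A − (6)·I) v_1 = (0, 0, 0, 0)ᵀ = 0. ✓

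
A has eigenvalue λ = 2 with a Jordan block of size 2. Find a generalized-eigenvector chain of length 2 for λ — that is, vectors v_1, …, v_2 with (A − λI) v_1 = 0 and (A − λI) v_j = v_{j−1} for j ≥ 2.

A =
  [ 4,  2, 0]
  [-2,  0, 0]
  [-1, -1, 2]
A Jordan chain for λ = 2 of length 2:
v_1 = (2, -2, -1)ᵀ
v_2 = (1, 0, 0)ᵀ

Let N = A − (2)·I. We want v_2 with N^2 v_2 = 0 but N^1 v_2 ≠ 0; then v_{j-1} := N · v_j for j = 2, …, 2.

Pick v_2 = (1, 0, 0)ᵀ.
Then v_1 = N · v_2 = (2, -2, -1)ᵀ.

Sanity check: (A − (2)·I) v_1 = (0, 0, 0)ᵀ = 0. ✓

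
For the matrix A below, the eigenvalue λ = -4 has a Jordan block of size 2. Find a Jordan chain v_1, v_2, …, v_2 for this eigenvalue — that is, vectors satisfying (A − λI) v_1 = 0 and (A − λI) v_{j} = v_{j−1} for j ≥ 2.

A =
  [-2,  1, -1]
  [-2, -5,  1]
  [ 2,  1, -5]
A Jordan chain for λ = -4 of length 2:
v_1 = (2, -2, 2)ᵀ
v_2 = (1, 0, 0)ᵀ

Let N = A − (-4)·I. We want v_2 with N^2 v_2 = 0 but N^1 v_2 ≠ 0; then v_{j-1} := N · v_j for j = 2, …, 2.

Pick v_2 = (1, 0, 0)ᵀ.
Then v_1 = N · v_2 = (2, -2, 2)ᵀ.

Sanity check: (A − (-4)·I) v_1 = (0, 0, 0)ᵀ = 0. ✓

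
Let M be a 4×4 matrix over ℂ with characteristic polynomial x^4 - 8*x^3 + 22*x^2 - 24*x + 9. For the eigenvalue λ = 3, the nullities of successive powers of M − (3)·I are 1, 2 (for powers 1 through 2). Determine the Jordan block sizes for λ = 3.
Block sizes for λ = 3: [2]

From the dimensions of kernels of powers, the number of Jordan blocks of size at least j is d_j − d_{j−1} where d_j = dim ker(N^j) (with d_0 = 0). Computing the differences gives [1, 1].
The number of blocks of size exactly k is (#blocks of size ≥ k) − (#blocks of size ≥ k + 1), so the partition is: 1 block(s) of size 2.
In nonincreasing order the block sizes are [2].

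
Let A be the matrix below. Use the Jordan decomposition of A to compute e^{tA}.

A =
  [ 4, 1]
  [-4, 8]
e^{tA} =
  [-2*t*exp(6*t) + exp(6*t), t*exp(6*t)]
  [-4*t*exp(6*t), 2*t*exp(6*t) + exp(6*t)]

Strategy: write A = P · J · P⁻¹ where J is a Jordan canonical form, so e^{tA} = P · e^{tJ} · P⁻¹, and e^{tJ} can be computed block-by-block.

A has Jordan form
J =
  [6, 1]
  [0, 6]
(up to reordering of blocks).

Per-block formulas:
  For a 2×2 Jordan block J_2(6): exp(t · J_2(6)) = e^(6t)·(I + t·N), where N is the 2×2 nilpotent shift.

After assembling e^{tJ} and conjugating by P, we get:

e^{tA} =
  [-2*t*exp(6*t) + exp(6*t), t*exp(6*t)]
  [-4*t*exp(6*t), 2*t*exp(6*t) + exp(6*t)]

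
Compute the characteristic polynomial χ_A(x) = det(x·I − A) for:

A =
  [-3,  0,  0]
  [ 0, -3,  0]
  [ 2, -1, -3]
x^3 + 9*x^2 + 27*x + 27

Expanding det(x·I − A) (e.g. by cofactor expansion or by noting that A is similar to its Jordan form J, which has the same characteristic polynomial as A) gives
  χ_A(x) = x^3 + 9*x^2 + 27*x + 27
which factors as (x + 3)^3. The eigenvalues (with algebraic multiplicities) are λ = -3 with multiplicity 3.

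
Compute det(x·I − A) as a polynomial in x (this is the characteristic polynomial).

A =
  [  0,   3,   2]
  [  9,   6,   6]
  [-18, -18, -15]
x^3 + 9*x^2 + 27*x + 27

Expanding det(x·I − A) (e.g. by cofactor expansion or by noting that A is similar to its Jordan form J, which has the same characteristic polynomial as A) gives
  χ_A(x) = x^3 + 9*x^2 + 27*x + 27
which factors as (x + 3)^3. The eigenvalues (with algebraic multiplicities) are λ = -3 with multiplicity 3.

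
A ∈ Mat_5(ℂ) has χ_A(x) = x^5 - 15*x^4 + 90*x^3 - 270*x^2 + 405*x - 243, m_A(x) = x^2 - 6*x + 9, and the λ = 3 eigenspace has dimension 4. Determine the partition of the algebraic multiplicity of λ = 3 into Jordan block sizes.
Block sizes for λ = 3: [2, 1, 1, 1]

Step 1 — from the characteristic polynomial, algebraic multiplicity of λ = 3 is 5. From dim ker(A − (3)·I) = 4, there are exactly 4 Jordan blocks for λ = 3.
Step 2 — from the minimal polynomial, the factor (x − 3)^2 tells us the largest block for λ = 3 has size 2.
Step 3 — with total size 5, 4 blocks, and largest block 2, the block sizes (in nonincreasing order) are [2, 1, 1, 1].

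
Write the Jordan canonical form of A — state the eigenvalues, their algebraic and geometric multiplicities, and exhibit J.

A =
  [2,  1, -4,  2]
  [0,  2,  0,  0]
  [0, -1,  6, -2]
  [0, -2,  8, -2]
J_2(2) ⊕ J_1(2) ⊕ J_1(2)

The characteristic polynomial is
  det(x·I − A) = x^4 - 8*x^3 + 24*x^2 - 32*x + 16 = (x - 2)^4

Eigenvalues and multiplicities (the geometric multiplicity of λ is n − rank(A − λI), which equals the number of Jordan blocks for λ):
  λ = 2: algebraic multiplicity = 4, geometric multiplicity = 3

Determining the block sizes for each eigenvalue:
  λ = 2: 3 blocks summing to 4 forces exactly one block of size 2 and the rest size 1 → block sizes [2, 1, 1]

Assembling the blocks gives a Jordan form
J =
  [2, 1, 0, 0]
  [0, 2, 0, 0]
  [0, 0, 2, 0]
  [0, 0, 0, 2]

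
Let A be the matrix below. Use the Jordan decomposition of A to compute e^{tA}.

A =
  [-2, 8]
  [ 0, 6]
e^{tA} =
  [exp(-2*t), exp(6*t) - exp(-2*t)]
  [0, exp(6*t)]

Strategy: write A = P · J · P⁻¹ where J is a Jordan canonical form, so e^{tA} = P · e^{tJ} · P⁻¹, and e^{tJ} can be computed block-by-block.

A has Jordan form
J =
  [-2, 0]
  [ 0, 6]
(up to reordering of blocks).

Per-block formulas:
  For a 1×1 block at λ = -2: exp(t · [-2]) = [e^(-2t)].
  For a 1×1 block at λ = 6: exp(t · [6]) = [e^(6t)].

After assembling e^{tJ} and conjugating by P, we get:

e^{tA} =
  [exp(-2*t), exp(6*t) - exp(-2*t)]
  [0, exp(6*t)]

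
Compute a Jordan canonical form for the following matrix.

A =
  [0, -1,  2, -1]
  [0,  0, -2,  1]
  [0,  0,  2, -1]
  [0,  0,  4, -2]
J_3(0) ⊕ J_1(0)

The characteristic polynomial is
  det(x·I − A) = x^4

Eigenvalues and multiplicities (the geometric multiplicity of λ is n − rank(A − λI), which equals the number of Jordan blocks for λ):
  λ = 0: algebraic multiplicity = 4, geometric multiplicity = 2

Determining the block sizes for each eigenvalue:
  λ = 0: with am = 4 and gm = 2, the partition is not yet determined (e.g. several partitions of 4 into 2 parts exist). Let N = A − (0)·I. Computing rank(N^1) = 2, rank(N^2) = 1, rank(N^3) = 0; the number of blocks of size ≥ j is rank(N^{j−1}) − rank(N^j), giving [2, 1, 1]. So we have 1 block(s) of size 3, 1 block(s) of size 1 → block sizes [3, 1]

Assembling the blocks gives a Jordan form
J =
  [0, 1, 0, 0]
  [0, 0, 1, 0]
  [0, 0, 0, 0]
  [0, 0, 0, 0]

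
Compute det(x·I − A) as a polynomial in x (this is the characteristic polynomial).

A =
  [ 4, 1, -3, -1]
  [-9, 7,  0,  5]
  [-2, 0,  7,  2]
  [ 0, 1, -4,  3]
x^4 - 21*x^3 + 165*x^2 - 575*x + 750

Expanding det(x·I − A) (e.g. by cofactor expansion or by noting that A is similar to its Jordan form J, which has the same characteristic polynomial as A) gives
  χ_A(x) = x^4 - 21*x^3 + 165*x^2 - 575*x + 750
which factors as (x - 6)*(x - 5)^3. The eigenvalues (with algebraic multiplicities) are λ = 5 with multiplicity 3, λ = 6 with multiplicity 1.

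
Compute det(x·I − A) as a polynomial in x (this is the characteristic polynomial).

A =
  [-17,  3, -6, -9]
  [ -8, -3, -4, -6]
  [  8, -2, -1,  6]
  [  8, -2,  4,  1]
x^4 + 20*x^3 + 150*x^2 + 500*x + 625

Expanding det(x·I − A) (e.g. by cofactor expansion or by noting that A is similar to its Jordan form J, which has the same characteristic polynomial as A) gives
  χ_A(x) = x^4 + 20*x^3 + 150*x^2 + 500*x + 625
which factors as (x + 5)^4. The eigenvalues (with algebraic multiplicities) are λ = -5 with multiplicity 4.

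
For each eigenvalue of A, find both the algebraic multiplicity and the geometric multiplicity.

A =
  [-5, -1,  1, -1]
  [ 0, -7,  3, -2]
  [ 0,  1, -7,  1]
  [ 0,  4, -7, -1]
λ = -5: alg = 4, geom = 2

Step 1 — factor the characteristic polynomial to read off the algebraic multiplicities:
  χ_A(x) = (x + 5)^4

Step 2 — compute geometric multiplicities via the rank-nullity identity g(λ) = n − rank(A − λI):
  rank(A − (-5)·I) = 2, so dim ker(A − (-5)·I) = n − 2 = 2

Summary:
  λ = -5: algebraic multiplicity = 4, geometric multiplicity = 2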